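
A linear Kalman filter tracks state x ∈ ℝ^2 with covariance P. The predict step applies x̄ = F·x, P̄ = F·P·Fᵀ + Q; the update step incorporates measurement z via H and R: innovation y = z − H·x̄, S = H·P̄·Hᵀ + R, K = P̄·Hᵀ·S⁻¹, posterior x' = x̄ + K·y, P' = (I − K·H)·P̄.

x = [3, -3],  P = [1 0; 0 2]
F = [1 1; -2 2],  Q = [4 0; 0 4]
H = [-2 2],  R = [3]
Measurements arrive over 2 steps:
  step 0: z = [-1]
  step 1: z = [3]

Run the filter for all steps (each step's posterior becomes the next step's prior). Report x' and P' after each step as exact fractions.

step 0: x̄ = F·x = [0, -12]
step 0: P̄ = F·P·Fᵀ + Q = [7 2; 2 16]
step 0: y = z − H·x̄ = [23]
step 0: S = H·P̄·Hᵀ + R = [79]
step 0: K = P̄·Hᵀ·S⁻¹ = [-10/79; 28/79]
step 0: x' = x̄ + K·y = [-230/79, -304/79]
step 0: P' = (I − K·H)·P̄ = [453/79 438/79; 438/79 480/79]
step 1: x̄ = F·x = [-534/79, -148/79]
step 1: P̄ = F·P·Fᵀ + Q = [2125/79 54/79; 54/79 544/79]
step 1: y = z − H·x̄ = [-535/79]
step 1: S = H·P̄·Hᵀ + R = [10481/79]
step 1: K = P̄·Hᵀ·S⁻¹ = [-4142/10481; 980/10481]
step 1: x' = x̄ + K·y = [-42796/10481, -26272/10481]
step 1: P' = (I − K·H)·P̄ = [64759/10481 58546/10481; 58546/10481 60016/10481]

step 0: x' = [-230/79, -304/79], P' = [453/79 438/79; 438/79 480/79]
step 1: x' = [-42796/10481, -26272/10481], P' = [64759/10481 58546/10481; 58546/10481 60016/10481]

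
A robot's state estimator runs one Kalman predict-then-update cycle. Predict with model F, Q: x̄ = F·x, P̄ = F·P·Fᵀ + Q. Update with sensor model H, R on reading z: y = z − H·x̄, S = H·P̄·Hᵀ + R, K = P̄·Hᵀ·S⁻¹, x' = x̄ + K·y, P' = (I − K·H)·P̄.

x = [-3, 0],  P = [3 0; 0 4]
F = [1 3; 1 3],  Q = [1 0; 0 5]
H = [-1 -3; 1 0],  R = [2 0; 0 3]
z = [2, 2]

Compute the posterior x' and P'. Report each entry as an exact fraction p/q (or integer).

x̄ = F·x = [-3, -3]
P̄ = F·P·Fᵀ + Q = [40 39; 39 44]
y = z − H·x̄ = [-10, 5]
S = H·P̄·Hᵀ + R = [672 -157; -157 43]
K = P̄·Hᵀ·S⁻¹ = [-471/4247 2231/4247; -1230/4247 -639/4247]
x' = x̄ + K·y = [3124/4247, -3636/4247]
P' = (I − K·H)·P̄ = [6693/4247 -1917/4247; -1917/4247 1459/4247]

x' = [3124/4247, -3636/4247]
P' = [6693/4247 -1917/4247; -1917/4247 1459/4247]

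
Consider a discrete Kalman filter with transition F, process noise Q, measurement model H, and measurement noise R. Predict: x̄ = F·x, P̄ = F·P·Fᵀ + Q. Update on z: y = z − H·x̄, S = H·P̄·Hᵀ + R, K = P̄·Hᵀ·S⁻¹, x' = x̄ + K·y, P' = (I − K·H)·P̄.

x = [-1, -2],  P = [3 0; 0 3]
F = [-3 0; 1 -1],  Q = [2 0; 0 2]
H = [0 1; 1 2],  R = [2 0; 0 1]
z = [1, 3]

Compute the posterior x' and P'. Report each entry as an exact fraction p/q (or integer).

x' = [287/211, 183/211]
P' = [1417/211 -622/211; -622/211 318/211]

x̄ = F·x = [3, 1]
P̄ = F·P·Fᵀ + Q = [29 -9; -9 8]
y = z − H·x̄ = [0, -2]
S = H·P̄·Hᵀ + R = [10 7; 7 26]
K = P̄·Hᵀ·S⁻¹ = [-311/211 173/211; 159/211 14/211]
x' = x̄ + K·y = [287/211, 183/211]
P' = (I − K·H)·P̄ = [1417/211 -622/211; -622/211 318/211]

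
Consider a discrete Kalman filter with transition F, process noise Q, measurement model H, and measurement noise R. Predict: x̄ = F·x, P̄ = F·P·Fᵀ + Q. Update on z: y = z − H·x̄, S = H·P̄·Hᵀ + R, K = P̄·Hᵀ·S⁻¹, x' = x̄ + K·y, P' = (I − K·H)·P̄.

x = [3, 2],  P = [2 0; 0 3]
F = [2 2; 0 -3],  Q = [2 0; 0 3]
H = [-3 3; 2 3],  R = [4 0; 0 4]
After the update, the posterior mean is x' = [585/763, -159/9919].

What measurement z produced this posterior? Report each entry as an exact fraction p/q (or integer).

x̄ = F·x = [10, -6]
P̄ = F·P·Fᵀ + Q = [22 -18; -18 30]
S = H·P̄·Hᵀ + R = [796 192; 192 146]
K = P̄·Hᵀ·S⁻¹ = [-150/763 145/763; 1332/9919 1917/9919]
x' − x̄ = [-7045/763, 59355/9919] = K·y
y = (KᵀK)⁻¹·Kᵀ·(x' − x̄) = [46, -1]
z = y + H·x̄ = [46, -1] + [-48, 2] = [-2, 1]

z = [-2, 1]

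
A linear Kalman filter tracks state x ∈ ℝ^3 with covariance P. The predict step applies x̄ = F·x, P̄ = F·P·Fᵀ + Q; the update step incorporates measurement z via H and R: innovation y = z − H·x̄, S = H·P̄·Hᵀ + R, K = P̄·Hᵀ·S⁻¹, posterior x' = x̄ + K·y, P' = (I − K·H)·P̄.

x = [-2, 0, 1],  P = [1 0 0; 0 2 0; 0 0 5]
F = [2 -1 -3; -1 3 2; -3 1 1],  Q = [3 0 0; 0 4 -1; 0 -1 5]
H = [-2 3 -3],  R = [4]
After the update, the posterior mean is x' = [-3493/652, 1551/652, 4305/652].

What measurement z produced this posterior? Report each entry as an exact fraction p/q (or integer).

z = [-2]

x̄ = F·x = [-7, 4, 7]
P̄ = F·P·Fᵀ + Q = [54 -38 -23; -38 43 18; -23 18 21]
S = H·P̄·Hᵀ + R = [652]
K = P̄·Hᵀ·S⁻¹ = [-153/652; 151/652; 37/652]
x' − x̄ = [1071/652, -1057/652, -259/652] = K·y
y = (KᵀK)⁻¹·Kᵀ·(x' − x̄) = [-7]
z = y + H·x̄ = [-7] + [5] = [-2]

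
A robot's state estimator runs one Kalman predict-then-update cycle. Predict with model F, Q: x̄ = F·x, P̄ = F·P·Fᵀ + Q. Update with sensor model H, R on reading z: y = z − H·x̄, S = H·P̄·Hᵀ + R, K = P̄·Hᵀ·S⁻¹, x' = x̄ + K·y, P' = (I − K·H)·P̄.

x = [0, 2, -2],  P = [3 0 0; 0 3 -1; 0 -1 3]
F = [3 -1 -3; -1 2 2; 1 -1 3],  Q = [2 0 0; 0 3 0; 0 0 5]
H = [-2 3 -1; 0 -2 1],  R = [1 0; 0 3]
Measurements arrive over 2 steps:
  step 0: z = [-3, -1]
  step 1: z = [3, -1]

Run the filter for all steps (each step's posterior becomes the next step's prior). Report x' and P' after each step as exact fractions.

step 0: x̄ = F·x = [4, 0, -8]
step 0: P̄ = F·P·Fᵀ + Q = [53 -25 -15; -25 22 5; -15 5 44]
step 0: y = z − H·x̄ = [-3, 7]
step 0: S = H·P̄·Hᵀ + R = [665 -221; -221 115]
step 0: K = P̄·Hᵀ·S⁻¹ = [-11355/27634 -13411/27634; 2073/13817 -702/13817; 7629/27634 22831/27634]
step 0: x' = x̄ + K·y = [25362/13817, -11133/13817, -42071/13817]
step 0: P' = (I − K·H)·P̄ = [49057/27634 23263/13817 52819/27634; 23263/13817 46493/13817 90880/13817; 52819/27634 90880/13817 432013/27634]
step 1: x̄ = F·x = [213432/13817, -131770/13817, -89718/13817]
step 1: P̄ = F·P·Fᵀ + Q = [2169273/13817 -1789124/13817 -1758575/13817; -1789124/13817 3288655/27634 1585424/13817; -1758575/13817 1585424/13817 1650816/13817]
step 1: y = z − H·x̄ = [773907/13817, -187639/13817]
step 1: S = H·P̄·Hᵀ + R = [60126633/27634 -7229007/13817; -7229007/13817 1927881/13817]
step 1: K = P̄·Hᵀ·S⁻¹ = [-3872672/10185975 -44164481/91673775; 1857547/10185975 -18303844/91673775; 187036/599175 2060228/5392575]
step 1: x' = x̄ + K·y = [63639319/91673775, 310688231/91673775, 31290878/5392575]
step 1: P' = (I − K·H)·P̄ = [161633072/91673775 155918653/91673775 10549639/5392575; 155918653/91673775 273643697/91673775 28963286/5392575; 10549639/5392575 28963286/5392575 64107256/5392575]

step 0: x' = [25362/13817, -11133/13817, -42071/13817], P' = [49057/27634 23263/13817 52819/27634; 23263/13817 46493/13817 90880/13817; 52819/27634 90880/13817 432013/27634]
step 1: x' = [63639319/91673775, 310688231/91673775, 31290878/5392575], P' = [161633072/91673775 155918653/91673775 10549639/5392575; 155918653/91673775 273643697/91673775 28963286/5392575; 10549639/5392575 28963286/5392575 64107256/5392575]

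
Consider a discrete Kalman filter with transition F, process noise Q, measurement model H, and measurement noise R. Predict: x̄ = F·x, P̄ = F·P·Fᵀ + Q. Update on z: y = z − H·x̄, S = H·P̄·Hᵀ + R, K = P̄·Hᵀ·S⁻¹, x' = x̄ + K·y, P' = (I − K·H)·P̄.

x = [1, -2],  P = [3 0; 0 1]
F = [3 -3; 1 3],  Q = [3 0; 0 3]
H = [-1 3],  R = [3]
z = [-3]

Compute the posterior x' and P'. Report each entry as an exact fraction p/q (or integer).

x̄ = F·x = [9, -5]
P̄ = F·P·Fᵀ + Q = [39 0; 0 15]
y = z − H·x̄ = [21]
S = H·P̄·Hᵀ + R = [177]
K = P̄·Hᵀ·S⁻¹ = [-13/59; 15/59]
x' = x̄ + K·y = [258/59, 20/59]
P' = (I − K·H)·P̄ = [1794/59 585/59; 585/59 210/59]

x' = [258/59, 20/59]
P' = [1794/59 585/59; 585/59 210/59]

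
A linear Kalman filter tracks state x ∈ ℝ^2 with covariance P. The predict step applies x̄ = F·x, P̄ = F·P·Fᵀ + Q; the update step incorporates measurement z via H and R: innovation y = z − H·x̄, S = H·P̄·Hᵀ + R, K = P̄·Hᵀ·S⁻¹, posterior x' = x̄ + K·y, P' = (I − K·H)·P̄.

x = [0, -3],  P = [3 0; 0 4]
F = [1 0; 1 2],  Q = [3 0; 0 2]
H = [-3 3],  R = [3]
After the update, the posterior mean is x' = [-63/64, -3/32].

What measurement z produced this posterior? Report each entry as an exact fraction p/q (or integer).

x̄ = F·x = [0, -6]
P̄ = F·P·Fᵀ + Q = [6 3; 3 21]
S = H·P̄·Hᵀ + R = [192]
K = P̄·Hᵀ·S⁻¹ = [-3/64; 9/32]
x' − x̄ = [-63/64, 189/32] = K·y
y = (KᵀK)⁻¹·Kᵀ·(x' − x̄) = [21]
z = y + H·x̄ = [21] + [-18] = [3]

z = [3]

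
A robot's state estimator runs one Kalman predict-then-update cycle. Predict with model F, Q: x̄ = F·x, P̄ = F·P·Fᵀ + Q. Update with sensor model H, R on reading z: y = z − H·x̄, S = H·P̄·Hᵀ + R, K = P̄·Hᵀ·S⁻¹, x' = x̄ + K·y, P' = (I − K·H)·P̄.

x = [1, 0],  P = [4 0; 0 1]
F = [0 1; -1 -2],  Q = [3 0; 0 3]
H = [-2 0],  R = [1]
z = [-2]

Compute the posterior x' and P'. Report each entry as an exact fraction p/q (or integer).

x̄ = F·x = [0, -1]
P̄ = F·P·Fᵀ + Q = [4 -2; -2 11]
y = z − H·x̄ = [-2]
S = H·P̄·Hᵀ + R = [17]
K = P̄·Hᵀ·S⁻¹ = [-8/17; 4/17]
x' = x̄ + K·y = [16/17, -25/17]
P' = (I − K·H)·P̄ = [4/17 -2/17; -2/17 171/17]

x' = [16/17, -25/17]
P' = [4/17 -2/17; -2/17 171/17]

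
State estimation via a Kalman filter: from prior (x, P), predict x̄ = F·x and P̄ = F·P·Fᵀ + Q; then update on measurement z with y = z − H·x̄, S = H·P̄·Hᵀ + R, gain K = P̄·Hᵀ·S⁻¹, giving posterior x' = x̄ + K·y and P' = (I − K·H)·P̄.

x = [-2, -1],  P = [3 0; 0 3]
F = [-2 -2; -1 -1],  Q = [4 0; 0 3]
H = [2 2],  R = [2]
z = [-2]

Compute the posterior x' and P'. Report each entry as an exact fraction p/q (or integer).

x' = [-62/123, -17/41]
P' = [244/123 -68/41; -68/41 75/41]

x̄ = F·x = [6, 3]
P̄ = F·P·Fᵀ + Q = [28 12; 12 9]
y = z − H·x̄ = [-20]
S = H·P̄·Hᵀ + R = [246]
K = P̄·Hᵀ·S⁻¹ = [40/123; 7/41]
x' = x̄ + K·y = [-62/123, -17/41]
P' = (I − K·H)·P̄ = [244/123 -68/41; -68/41 75/41]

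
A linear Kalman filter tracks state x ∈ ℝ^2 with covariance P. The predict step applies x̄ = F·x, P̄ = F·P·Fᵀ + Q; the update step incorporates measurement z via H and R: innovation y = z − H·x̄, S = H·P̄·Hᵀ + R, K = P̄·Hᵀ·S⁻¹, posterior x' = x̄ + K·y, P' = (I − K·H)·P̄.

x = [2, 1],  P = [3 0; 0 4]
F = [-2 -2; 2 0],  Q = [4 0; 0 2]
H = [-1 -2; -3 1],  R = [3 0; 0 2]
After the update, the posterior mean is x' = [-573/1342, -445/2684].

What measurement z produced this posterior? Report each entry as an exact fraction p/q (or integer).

x̄ = F·x = [-6, 4]
P̄ = F·P·Fᵀ + Q = [32 -12; -12 14]
S = H·P̄·Hᵀ + R = [43 8; 8 376]
K = P̄·Hᵀ·S⁻¹ = [-268/2013 -1145/4026; -802/2013 1139/8052]
x' − x̄ = [7479/1342, -11181/2684] = K·y
y = (KᵀK)⁻¹·Kᵀ·(x' − x̄) = [3, -21]
z = y + H·x̄ = [3, -21] + [-2, 22] = [1, 1]

z = [1, 1]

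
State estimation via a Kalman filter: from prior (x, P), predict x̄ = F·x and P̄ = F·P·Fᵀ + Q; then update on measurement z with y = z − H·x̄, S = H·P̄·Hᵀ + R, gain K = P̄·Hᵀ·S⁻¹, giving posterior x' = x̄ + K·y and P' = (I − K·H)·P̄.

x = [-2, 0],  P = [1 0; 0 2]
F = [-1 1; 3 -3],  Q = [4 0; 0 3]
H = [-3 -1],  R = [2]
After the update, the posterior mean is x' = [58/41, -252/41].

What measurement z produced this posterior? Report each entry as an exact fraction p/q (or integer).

z = [2]

x̄ = F·x = [2, -6]
P̄ = F·P·Fᵀ + Q = [7 -9; -9 30]
S = H·P̄·Hᵀ + R = [41]
K = P̄·Hᵀ·S⁻¹ = [-12/41; -3/41]
x' − x̄ = [-24/41, -6/41] = K·y
y = (KᵀK)⁻¹·Kᵀ·(x' − x̄) = [2]
z = y + H·x̄ = [2] + [0] = [2]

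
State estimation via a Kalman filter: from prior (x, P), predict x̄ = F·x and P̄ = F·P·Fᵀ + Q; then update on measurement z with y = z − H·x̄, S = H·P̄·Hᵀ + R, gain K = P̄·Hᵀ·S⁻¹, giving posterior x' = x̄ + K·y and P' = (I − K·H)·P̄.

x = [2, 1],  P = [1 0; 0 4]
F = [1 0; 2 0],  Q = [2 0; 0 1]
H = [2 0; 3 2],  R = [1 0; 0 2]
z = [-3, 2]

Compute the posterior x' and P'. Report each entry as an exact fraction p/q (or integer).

x' = [-310/273, 712/273]
P' = [50/273 -62/273; -62/273 197/273]

x̄ = F·x = [2, 4]
P̄ = F·P·Fᵀ + Q = [3 2; 2 5]
y = z − H·x̄ = [-7, -12]
S = H·P̄·Hᵀ + R = [13 26; 26 73]
K = P̄·Hᵀ·S⁻¹ = [100/273 1/21; -124/273 8/21]
x' = x̄ + K·y = [-310/273, 712/273]
P' = (I − K·H)·P̄ = [50/273 -62/273; -62/273 197/273]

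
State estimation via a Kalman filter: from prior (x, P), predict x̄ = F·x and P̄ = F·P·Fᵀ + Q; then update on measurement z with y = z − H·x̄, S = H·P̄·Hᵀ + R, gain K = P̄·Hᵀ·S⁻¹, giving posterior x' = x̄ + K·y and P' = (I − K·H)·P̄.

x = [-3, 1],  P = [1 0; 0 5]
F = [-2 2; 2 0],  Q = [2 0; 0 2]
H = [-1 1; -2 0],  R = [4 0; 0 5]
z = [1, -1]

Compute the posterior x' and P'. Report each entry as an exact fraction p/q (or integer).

x̄ = F·x = [8, -6]
P̄ = F·P·Fᵀ + Q = [26 -4; -4 6]
y = z − H·x̄ = [15, 15]
S = H·P̄·Hᵀ + R = [44 60; 60 109]
K = P̄·Hᵀ·S⁻¹ = [-75/598 -122/299; 305/598 -62/299]
x' = x̄ + K·y = [-1/598, -873/598]
P' = (I − K·H)·P̄ = [305/299 155/299; 155/299 765/299]

x' = [-1/598, -873/598]
P' = [305/299 155/299; 155/299 765/299]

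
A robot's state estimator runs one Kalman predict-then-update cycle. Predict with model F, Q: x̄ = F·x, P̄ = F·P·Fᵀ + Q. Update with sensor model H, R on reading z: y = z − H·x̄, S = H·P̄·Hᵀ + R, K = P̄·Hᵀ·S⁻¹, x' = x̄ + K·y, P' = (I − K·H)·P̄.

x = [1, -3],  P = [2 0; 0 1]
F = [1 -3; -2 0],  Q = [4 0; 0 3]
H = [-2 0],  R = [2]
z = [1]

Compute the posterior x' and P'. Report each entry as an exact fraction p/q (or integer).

x' = [-5/31, 22/31]
P' = [15/31 -4/31; -4/31 309/31]

x̄ = F·x = [10, -2]
P̄ = F·P·Fᵀ + Q = [15 -4; -4 11]
y = z − H·x̄ = [21]
S = H·P̄·Hᵀ + R = [62]
K = P̄·Hᵀ·S⁻¹ = [-15/31; 4/31]
x' = x̄ + K·y = [-5/31, 22/31]
P' = (I − K·H)·P̄ = [15/31 -4/31; -4/31 309/31]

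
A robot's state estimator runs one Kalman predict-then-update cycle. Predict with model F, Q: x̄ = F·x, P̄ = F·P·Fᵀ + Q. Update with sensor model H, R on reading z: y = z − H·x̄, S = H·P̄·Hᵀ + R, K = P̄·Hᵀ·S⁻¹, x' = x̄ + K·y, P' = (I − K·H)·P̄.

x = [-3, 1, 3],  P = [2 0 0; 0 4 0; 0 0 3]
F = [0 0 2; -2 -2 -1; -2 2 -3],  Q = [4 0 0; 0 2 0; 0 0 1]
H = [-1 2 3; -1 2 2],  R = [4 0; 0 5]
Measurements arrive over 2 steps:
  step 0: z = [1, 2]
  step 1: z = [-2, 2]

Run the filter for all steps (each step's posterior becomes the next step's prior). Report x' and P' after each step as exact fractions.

step 0: x' = [16318/3307, 11121/3307, -555/3307], P' = [22623/3307 18695/6614 1154/3307; 18695/6614 133155/13228 -21545/3307; 1154/3307 -21545/3307 17612/3307]
step 1: x' = [28767946/98597837, 210349881/197195674, -90948553/98597837], P' = [616237972/98597837 685056392/98597837 -294608516/98597837; 685056392/98597837 3367592975/197195674 -1014687599/98597837; -294608516/98597837 -1014687599/98597837 684898646/98597837]

step 0: x̄ = F·x = [6, 1, -1]
step 0: P̄ = F·P·Fᵀ + Q = [16 -6 -18; -6 29 1; -18 1 52]
step 0: y = z − H·x̄ = [8, 8]
step 0: S = H·P̄·Hᵀ + R = [748 568; 568 449]
step 0: K = P̄·Hᵀ·S⁻¹ = [-233/6614 -324/3307; -7405/13228 2828/3307; 2148/3307 -1804/3307]
step 0: x' = x̄ + K·y = [16318/3307, 11121/3307, -555/3307]
step 0: P' = (I − K·H)·P̄ = [22623/3307 18695/6614 1154/3307; 18695/6614 133155/13228 -21545/3307; 1154/3307 -21545/3307 17612/3307]
step 1: x̄ = F·x = [-1110/3307, -54323/3307, -8729/3307]
step 1: P̄ = F·P·Fᵀ + Q = [83676/3307 46340/3307 -196468/3307; 46340/3307 241089/3307 -66775/3307; -196468/3307 -66775/3307 583070/3307]
step 1: y = z − H·x̄ = [127109/3307, 131608/3307]
step 1: S = H·P̄·Hᵀ + R = [6501038/3307 4675682/3307; 4675682/3307 3463159/3307]
step 1: K = P̄·Hᵀ·S⁻¹ = [-32487684/98597837 32931556/98597837; -180763107/197195674 130632277/98597837; 79982314/98597837 -72993878/98597837]
step 1: x' = x̄ + K·y = [28767946/98597837, 210349881/197195674, -90948553/98597837]
step 1: P' = (I − K·H)·P̄ = [616237972/98597837 685056392/98597837 -294608516/98597837; 685056392/98597837 3367592975/197195674 -1014687599/98597837; -294608516/98597837 -1014687599/98597837 684898646/98597837]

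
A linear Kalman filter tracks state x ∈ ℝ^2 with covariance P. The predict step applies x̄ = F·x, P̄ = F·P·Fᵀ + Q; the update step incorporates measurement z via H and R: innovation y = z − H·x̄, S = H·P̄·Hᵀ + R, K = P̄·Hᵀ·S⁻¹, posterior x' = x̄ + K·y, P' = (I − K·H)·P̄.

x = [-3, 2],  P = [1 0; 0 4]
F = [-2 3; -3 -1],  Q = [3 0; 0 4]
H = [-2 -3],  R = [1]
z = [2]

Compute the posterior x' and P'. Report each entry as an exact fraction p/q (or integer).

x̄ = F·x = [12, 7]
P̄ = F·P·Fᵀ + Q = [43 -6; -6 17]
y = z − H·x̄ = [47]
S = H·P̄·Hᵀ + R = [254]
K = P̄·Hᵀ·S⁻¹ = [-34/127; -39/254]
x' = x̄ + K·y = [-74/127, -55/254]
P' = (I − K·H)·P̄ = [3149/127 -2088/127; -2088/127 2797/254]

x' = [-74/127, -55/254]
P' = [3149/127 -2088/127; -2088/127 2797/254]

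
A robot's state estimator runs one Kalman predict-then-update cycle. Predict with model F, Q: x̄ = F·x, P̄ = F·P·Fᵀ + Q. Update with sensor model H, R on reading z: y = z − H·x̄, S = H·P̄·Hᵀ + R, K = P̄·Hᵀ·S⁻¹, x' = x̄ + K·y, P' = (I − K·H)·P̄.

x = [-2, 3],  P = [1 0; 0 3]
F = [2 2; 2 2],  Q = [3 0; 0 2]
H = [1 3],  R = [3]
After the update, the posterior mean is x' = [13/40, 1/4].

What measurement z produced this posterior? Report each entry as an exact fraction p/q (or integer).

z = [1]

x̄ = F·x = [2, 2]
P̄ = F·P·Fᵀ + Q = [19 16; 16 18]
S = H·P̄·Hᵀ + R = [280]
K = P̄·Hᵀ·S⁻¹ = [67/280; 1/4]
x' − x̄ = [-67/40, -7/4] = K·y
y = (KᵀK)⁻¹·Kᵀ·(x' − x̄) = [-7]
z = y + H·x̄ = [-7] + [8] = [1]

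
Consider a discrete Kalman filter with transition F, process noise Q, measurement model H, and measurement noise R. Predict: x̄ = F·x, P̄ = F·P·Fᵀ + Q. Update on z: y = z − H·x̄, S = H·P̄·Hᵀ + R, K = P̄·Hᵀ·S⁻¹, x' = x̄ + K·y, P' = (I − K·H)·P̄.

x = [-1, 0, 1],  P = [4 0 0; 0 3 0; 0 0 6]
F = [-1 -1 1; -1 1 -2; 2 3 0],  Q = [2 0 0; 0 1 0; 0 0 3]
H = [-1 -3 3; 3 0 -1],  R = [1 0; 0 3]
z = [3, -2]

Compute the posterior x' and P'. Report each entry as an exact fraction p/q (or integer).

x̄ = F·x = [2, -1, -2]
P̄ = F·P·Fᵀ + Q = [15 -11 -17; -11 32 1; -17 1 46]
y = z − H·x̄ = [8, -10]
S = H·P̄·Hᵀ + R = [736 -251; -251 286]
K = P̄·Hᵀ·S⁻¹ = [6124/147495 37349/147495; -10662/49165 -15202/49165; 1275/9833 -2216/9833]
x' = x̄ + K·y = [-9836/49165, 17559/49165, 12694/9833]
P' = (I − K·H)·P̄ = [98879/147495 49863/49165 12306/9833; 49863/49165 182128/49165 39039/9833; 12306/9833 39039/9833 43566/9833]

x' = [-9836/49165, 17559/49165, 12694/9833]
P' = [98879/147495 49863/49165 12306/9833; 49863/49165 182128/49165 39039/9833; 12306/9833 39039/9833 43566/9833]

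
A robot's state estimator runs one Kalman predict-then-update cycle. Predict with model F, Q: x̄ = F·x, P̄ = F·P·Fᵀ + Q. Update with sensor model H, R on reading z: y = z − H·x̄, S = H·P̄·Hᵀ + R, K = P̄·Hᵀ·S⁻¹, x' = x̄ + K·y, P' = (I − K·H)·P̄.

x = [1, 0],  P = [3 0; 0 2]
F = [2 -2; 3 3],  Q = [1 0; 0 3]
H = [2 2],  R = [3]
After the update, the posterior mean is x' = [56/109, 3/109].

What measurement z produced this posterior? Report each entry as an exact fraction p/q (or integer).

z = [1]

x̄ = F·x = [2, 3]
P̄ = F·P·Fᵀ + Q = [21 6; 6 48]
S = H·P̄·Hᵀ + R = [327]
K = P̄·Hᵀ·S⁻¹ = [18/109; 36/109]
x' − x̄ = [-162/109, -324/109] = K·y
y = (KᵀK)⁻¹·Kᵀ·(x' − x̄) = [-9]
z = y + H·x̄ = [-9] + [10] = [1]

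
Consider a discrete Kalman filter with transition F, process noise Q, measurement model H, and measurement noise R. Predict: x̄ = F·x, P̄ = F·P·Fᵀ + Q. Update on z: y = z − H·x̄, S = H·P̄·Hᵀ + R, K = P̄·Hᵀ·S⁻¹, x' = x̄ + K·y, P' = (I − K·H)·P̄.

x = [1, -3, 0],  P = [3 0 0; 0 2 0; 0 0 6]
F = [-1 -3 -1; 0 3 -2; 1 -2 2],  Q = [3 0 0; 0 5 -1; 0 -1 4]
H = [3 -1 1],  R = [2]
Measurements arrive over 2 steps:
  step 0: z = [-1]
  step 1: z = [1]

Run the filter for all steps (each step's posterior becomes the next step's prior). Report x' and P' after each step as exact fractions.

step 0: x̄ = F·x = [8, -9, 7]
step 0: P̄ = F·P·Fᵀ + Q = [30 -6 -3; -6 47 -37; -3 -37 39]
step 0: y = z − H·x̄ = [-41]
step 0: S = H·P̄·Hᵀ + R = [450]
step 0: K = P̄·Hᵀ·S⁻¹ = [31/150; -17/75; 67/450]
step 0: x' = x̄ + K·y = [-71/150, 22/75, 403/450]
step 0: P' = (I − K·H)·P̄ = [539/50 377/25 -2527/150; 377/25 597/25 -1636/75; -2527/150 -1636/75 13061/450]
step 1: x̄ = F·x = [-293/225, -41/45, 329/450]
step 1: P̄ = F·P·Fᵀ + Q = [41317/225 -13556/45 44362/225; -13556/45 5380/9 -17981/45; 44362/225 -17981/45 122939/450]
step 1: y = z − H·x̄ = [1469/450]
step 1: S = H·P̄·Hᵀ + R = [2841869/450]
step 1: K = P̄·Hᵀ·S⁻¹ = [472186/2841869; -855490/2841869; 568921/2841869]
step 1: x' = x̄ + K·y = [-2159320/2841869, -5381958/2841869, 3934933/2841869]
step 1: P' = (I − K·H)·P̄ = [26389743/2841869 41570310/2841869 -36654547/2841869; 41570310/2841869 72443602/2841869 -53978308/2841869; -36654547/2841869 -53978308/2841869 57123175/2841869]

step 0: x' = [-71/150, 22/75, 403/450], P' = [539/50 377/25 -2527/150; 377/25 597/25 -1636/75; -2527/150 -1636/75 13061/450]
step 1: x' = [-2159320/2841869, -5381958/2841869, 3934933/2841869], P' = [26389743/2841869 41570310/2841869 -36654547/2841869; 41570310/2841869 72443602/2841869 -53978308/2841869; -36654547/2841869 -53978308/2841869 57123175/2841869]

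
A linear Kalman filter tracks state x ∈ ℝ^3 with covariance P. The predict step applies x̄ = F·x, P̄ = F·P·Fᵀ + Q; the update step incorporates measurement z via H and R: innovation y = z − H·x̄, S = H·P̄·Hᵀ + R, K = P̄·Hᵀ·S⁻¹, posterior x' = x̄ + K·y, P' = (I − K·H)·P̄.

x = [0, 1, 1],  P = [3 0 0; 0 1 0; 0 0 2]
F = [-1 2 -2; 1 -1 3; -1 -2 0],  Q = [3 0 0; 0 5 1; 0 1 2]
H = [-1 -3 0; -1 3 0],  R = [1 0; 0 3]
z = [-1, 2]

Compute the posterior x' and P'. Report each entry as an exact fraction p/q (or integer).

x̄ = F·x = [0, 2, -2]
P̄ = F·P·Fᵀ + Q = [18 -17 -1; -17 27 0; -1 0 9]
y = z − H·x̄ = [5, -4]
S = H·P̄·Hᵀ + R = [160 -225; -225 366]
K = P̄·Hᵀ·S⁻¹ = [-1149/2645 -241/529; -458/2645 256/1587; 197/2645 77/1587]
x' = x̄ + K·y = [-185/529, 776/1587, -2891/1587]
P' = (I − K·H)·P̄ = [2382/2645 -411/2645 -291/2645; -411/2645 869/7935 94/7935; -291/2645 94/7935 70439/7935]

x' = [-185/529, 776/1587, -2891/1587]
P' = [2382/2645 -411/2645 -291/2645; -411/2645 869/7935 94/7935; -291/2645 94/7935 70439/7935]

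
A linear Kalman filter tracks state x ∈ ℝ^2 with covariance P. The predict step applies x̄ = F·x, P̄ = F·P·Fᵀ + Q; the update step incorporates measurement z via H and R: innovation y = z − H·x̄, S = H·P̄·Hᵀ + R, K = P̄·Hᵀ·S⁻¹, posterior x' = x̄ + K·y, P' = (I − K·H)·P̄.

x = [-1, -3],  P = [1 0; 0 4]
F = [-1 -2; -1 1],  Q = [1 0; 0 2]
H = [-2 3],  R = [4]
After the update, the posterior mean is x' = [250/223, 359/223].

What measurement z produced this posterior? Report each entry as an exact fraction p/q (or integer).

x̄ = F·x = [7, -2]
P̄ = F·P·Fᵀ + Q = [18 -7; -7 7]
S = H·P̄·Hᵀ + R = [223]
K = P̄·Hᵀ·S⁻¹ = [-57/223; 35/223]
x' − x̄ = [-1311/223, 805/223] = K·y
y = (KᵀK)⁻¹·Kᵀ·(x' − x̄) = [23]
z = y + H·x̄ = [23] + [-20] = [3]

z = [3]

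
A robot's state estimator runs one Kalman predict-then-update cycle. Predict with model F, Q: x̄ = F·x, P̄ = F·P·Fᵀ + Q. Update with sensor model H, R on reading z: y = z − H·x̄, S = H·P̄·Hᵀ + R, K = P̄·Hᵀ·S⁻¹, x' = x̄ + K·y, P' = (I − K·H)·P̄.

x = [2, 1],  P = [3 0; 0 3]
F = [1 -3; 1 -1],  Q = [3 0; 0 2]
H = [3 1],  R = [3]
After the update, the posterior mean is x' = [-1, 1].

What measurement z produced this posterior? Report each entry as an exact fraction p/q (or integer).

x̄ = F·x = [-1, 1]
P̄ = F·P·Fᵀ + Q = [33 12; 12 8]
S = H·P̄·Hᵀ + R = [380]
K = P̄·Hᵀ·S⁻¹ = [111/380; 11/95]
x' − x̄ = [0, 0] = K·y
y = (KᵀK)⁻¹·Kᵀ·(x' − x̄) = [0]
z = y + H·x̄ = [0] + [-2] = [-2]

z = [-2]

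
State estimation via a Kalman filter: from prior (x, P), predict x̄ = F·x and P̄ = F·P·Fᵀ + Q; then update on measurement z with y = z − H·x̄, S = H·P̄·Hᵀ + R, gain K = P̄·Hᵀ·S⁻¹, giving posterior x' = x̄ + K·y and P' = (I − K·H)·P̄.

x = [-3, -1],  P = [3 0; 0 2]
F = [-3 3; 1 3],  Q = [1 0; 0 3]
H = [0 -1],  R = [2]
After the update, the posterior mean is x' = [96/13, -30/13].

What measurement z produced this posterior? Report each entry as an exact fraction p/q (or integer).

z = [2]

x̄ = F·x = [6, -6]
P̄ = F·P·Fᵀ + Q = [46 9; 9 24]
S = H·P̄·Hᵀ + R = [26]
K = P̄·Hᵀ·S⁻¹ = [-9/26; -12/13]
x' − x̄ = [18/13, 48/13] = K·y
y = (KᵀK)⁻¹·Kᵀ·(x' − x̄) = [-4]
z = y + H·x̄ = [-4] + [6] = [2]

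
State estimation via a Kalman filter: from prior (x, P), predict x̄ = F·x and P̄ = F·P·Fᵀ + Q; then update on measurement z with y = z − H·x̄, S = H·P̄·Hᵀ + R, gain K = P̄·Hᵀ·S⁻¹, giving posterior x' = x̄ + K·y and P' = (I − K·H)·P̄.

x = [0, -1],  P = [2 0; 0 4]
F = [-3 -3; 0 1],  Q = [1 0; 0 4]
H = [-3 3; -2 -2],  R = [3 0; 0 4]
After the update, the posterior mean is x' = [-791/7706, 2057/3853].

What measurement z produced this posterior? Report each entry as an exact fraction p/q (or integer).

z = [2, -1]

x̄ = F·x = [3, -1]
P̄ = F·P·Fᵀ + Q = [55 -12; -12 8]
S = H·P̄·Hᵀ + R = [786 282; 282 160]
K = P̄·Hᵀ·S⁻¹ = [-659/3853 -1819/7706; 612/3853 -886/3853]
x' − x̄ = [-23909/7706, 5910/3853] = K·y
y = (KᵀK)⁻¹·Kᵀ·(x' − x̄) = [14, 3]
z = y + H·x̄ = [14, 3] + [-12, -4] = [2, -1]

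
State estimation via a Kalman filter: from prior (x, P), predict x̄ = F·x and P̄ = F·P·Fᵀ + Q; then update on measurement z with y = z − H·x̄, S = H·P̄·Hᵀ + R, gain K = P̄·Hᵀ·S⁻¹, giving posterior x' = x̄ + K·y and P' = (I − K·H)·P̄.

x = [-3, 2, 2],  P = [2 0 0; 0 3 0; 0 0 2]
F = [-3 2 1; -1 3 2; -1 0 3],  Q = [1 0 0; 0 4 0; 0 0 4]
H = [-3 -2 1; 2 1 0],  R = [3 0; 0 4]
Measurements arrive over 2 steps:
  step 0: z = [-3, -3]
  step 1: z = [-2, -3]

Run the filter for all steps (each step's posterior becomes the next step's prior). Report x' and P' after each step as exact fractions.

step 0: x̄ = F·x = [15, 13, 9]
step 0: P̄ = F·P·Fᵀ + Q = [33 28 12; 28 41 14; 12 14 24]
step 0: y = z − H·x̄ = [59, -46]
step 0: S = H·P̄·Hᵀ + R = [696 -438; -438 289]
step 0: K = P̄·Hᵀ·S⁻¹ = [-1/60 3/10; -721/4650 78/775; 41/75 24/25]
step 0: x' = x̄ + K·y = [13/60, -3617/4650, -218/75]
step 0: P' = (I − K·H)·P̄ = [29/12 -109/30 -1/15; -109/30 17831/2325 298/75; -1/15 298/75 704/75]
step 1: x̄ = F·x = [-9509/1860, -25927/3100, -2681/300]
step 1: P̄ = F·P·Fᵀ + Q = [45647/372 86977/620 4031/60; 86977/620 566473/3100 10573/100; 4031/60 10573/100 27389/300]
step 1: y = z − H·x̄ = [-116843/4650, 144971/9300]
step 1: S = H·P̄·Hᵀ + R = [6479771/2325 -8572787/4650; -8572787/4650 11519939/9300]
step 1: K = P̄·Hᵀ·S⁻¹ = [-85904951/496296648 13338997/248148324; 5734867/27572036 9424009/13786018; 68412865/82716108 58927159/41358054]
step 1: x' = x̄ + K·y = [1549712/20679027, -20223727/6893009, -51758861/6893009]
step 1: P' = (I − K·H)·P̄ = [654911533/496296648 -66839505/27572036 -116533739/82716108; -66839505/27572036 104535541/13786018 117414125/13786018; -116533739/82716108 117414125/13786018 210767813/13786018]

step 0: x' = [13/60, -3617/4650, -218/75], P' = [29/12 -109/30 -1/15; -109/30 17831/2325 298/75; -1/15 298/75 704/75]
step 1: x' = [1549712/20679027, -20223727/6893009, -51758861/6893009], P' = [654911533/496296648 -66839505/27572036 -116533739/82716108; -66839505/27572036 104535541/13786018 117414125/13786018; -116533739/82716108 117414125/13786018 210767813/13786018]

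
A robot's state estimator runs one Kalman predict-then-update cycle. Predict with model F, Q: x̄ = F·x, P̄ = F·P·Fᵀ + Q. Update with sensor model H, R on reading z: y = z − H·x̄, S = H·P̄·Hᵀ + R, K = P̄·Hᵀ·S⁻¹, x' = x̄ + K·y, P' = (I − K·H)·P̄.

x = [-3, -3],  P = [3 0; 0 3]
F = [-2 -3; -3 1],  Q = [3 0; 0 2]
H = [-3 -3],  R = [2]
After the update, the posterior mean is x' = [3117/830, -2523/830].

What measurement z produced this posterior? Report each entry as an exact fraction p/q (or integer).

x̄ = F·x = [15, 6]
P̄ = F·P·Fᵀ + Q = [42 9; 9 32]
S = H·P̄·Hᵀ + R = [830]
K = P̄·Hᵀ·S⁻¹ = [-153/830; -123/830]
x' − x̄ = [-9333/830, -7503/830] = K·y
y = (KᵀK)⁻¹·Kᵀ·(x' − x̄) = [61]
z = y + H·x̄ = [61] + [-63] = [-2]

z = [-2]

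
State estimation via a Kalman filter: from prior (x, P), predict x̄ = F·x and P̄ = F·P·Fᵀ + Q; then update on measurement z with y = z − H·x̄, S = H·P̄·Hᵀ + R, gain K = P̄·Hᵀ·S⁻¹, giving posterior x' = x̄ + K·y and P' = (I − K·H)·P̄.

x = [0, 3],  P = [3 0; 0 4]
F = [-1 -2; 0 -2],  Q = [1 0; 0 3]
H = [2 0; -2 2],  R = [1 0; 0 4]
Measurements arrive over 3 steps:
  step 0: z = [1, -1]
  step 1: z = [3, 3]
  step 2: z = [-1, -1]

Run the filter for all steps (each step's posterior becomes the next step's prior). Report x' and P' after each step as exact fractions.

step 0: x' = [121/292, -227/1168], P' = [18/73 35/146; 35/146 639/584]
step 1: x' = [36465/25592, 67027/25592], P' = [4607/19194 4355/19194; 4355/19194 19307/19194]
step 2: x' = [-3477559/4726018, -11091225/9452036], P' = [565608/2363009 533097/2363009; 533097/2363009 2370605/2363009]

step 0: x̄ = F·x = [-6, -6]
step 0: P̄ = F·P·Fᵀ + Q = [20 16; 16 19]
step 0: y = z − H·x̄ = [13, -1]
step 0: S = H·P̄·Hᵀ + R = [81 -16; -16 32]
step 0: K = P̄·Hᵀ·S⁻¹ = [36/73 -1/292; 35/73 499/1168]
step 0: x' = x̄ + K·y = [121/292, -227/1168]
step 0: P' = (I − K·H)·P̄ = [18/73 35/146; 35/146 639/584]
step 1: x̄ = F·x = [-15/584, 227/584]
step 1: P̄ = F·P·Fᵀ + Q = [961/146 709/146; 709/146 1077/146]
step 1: y = z − H·x̄ = [891/292, 317/146]
step 1: S = H·P̄·Hᵀ + R = [1995/73 -504/73; -504/73 1532/73]
step 1: K = P̄·Hᵀ·S⁻¹ = [4607/9597 -3/457; 4355/9597 178/457]
step 1: x' = x̄ + K·y = [36465/25592, 67027/25592]
step 1: P' = (I − K·H)·P̄ = [4607/19194 4355/19194; 4355/19194 19307/19194]
step 2: x̄ = F·x = [-170519/25592, -67027/12796]
step 2: P̄ = F·P·Fᵀ + Q = [39483/6398 14323/3199; 14323/3199 67405/9597]
step 2: y = z − H·x̄ = [157723/12796, -49261/12796]
step 2: S = H·P̄·Hᵀ + R = [82165/3199 -21674/3199; -21674/3199 201154/9597]
step 2: K = P̄·Hᵀ·S⁻¹ = [1131216/2363009 -32511/4726018; 1066194/2363009 918754/2363009]
step 2: x' = x̄ + K·y = [-3477559/4726018, -11091225/9452036]
step 2: P' = (I − K·H)·P̄ = [565608/2363009 533097/2363009; 533097/2363009 2370605/2363009]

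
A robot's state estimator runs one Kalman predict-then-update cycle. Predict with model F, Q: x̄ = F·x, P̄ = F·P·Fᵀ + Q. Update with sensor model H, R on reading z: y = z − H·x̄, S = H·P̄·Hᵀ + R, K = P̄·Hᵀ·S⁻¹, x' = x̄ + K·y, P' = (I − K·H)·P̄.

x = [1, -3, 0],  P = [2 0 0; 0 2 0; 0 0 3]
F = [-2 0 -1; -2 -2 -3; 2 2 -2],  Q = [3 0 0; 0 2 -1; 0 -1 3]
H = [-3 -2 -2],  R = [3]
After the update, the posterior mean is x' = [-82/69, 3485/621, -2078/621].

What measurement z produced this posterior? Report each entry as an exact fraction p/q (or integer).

z = [-1]

x̄ = F·x = [-2, 4, -4]
P̄ = F·P·Fᵀ + Q = [14 17 -2; 17 45 1; -2 1 31]
S = H·P̄·Hᵀ + R = [621]
K = P̄·Hᵀ·S⁻¹ = [-8/69; -143/621; -58/621]
x' − x̄ = [56/69, 1001/621, 406/621] = K·y
y = (KᵀK)⁻¹·Kᵀ·(x' − x̄) = [-7]
z = y + H·x̄ = [-7] + [6] = [-1]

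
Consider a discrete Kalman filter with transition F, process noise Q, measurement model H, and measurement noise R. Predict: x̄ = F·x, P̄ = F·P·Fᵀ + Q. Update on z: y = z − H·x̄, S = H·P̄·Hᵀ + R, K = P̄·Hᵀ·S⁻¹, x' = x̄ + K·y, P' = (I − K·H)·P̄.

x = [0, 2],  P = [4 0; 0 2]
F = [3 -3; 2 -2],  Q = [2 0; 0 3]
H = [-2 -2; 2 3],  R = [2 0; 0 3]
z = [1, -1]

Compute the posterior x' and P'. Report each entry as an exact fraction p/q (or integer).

x̄ = F·x = [-6, -4]
P̄ = F·P·Fᵀ + Q = [56 36; 36 27]
y = z − H·x̄ = [-19, 23]
S = H·P̄·Hᵀ + R = [622 -746; -746 902]
K = P̄·Hᵀ·S⁻¹ = [-231/566 -53/566; 243/2264 585/2264]
x' = x̄ + K·y = [-113/283, -109/1132]
P' = (I − K·H)·P̄ = [426/283 -621/566; -621/566 2241/2264]

x' = [-113/283, -109/1132]
P' = [426/283 -621/566; -621/566 2241/2264]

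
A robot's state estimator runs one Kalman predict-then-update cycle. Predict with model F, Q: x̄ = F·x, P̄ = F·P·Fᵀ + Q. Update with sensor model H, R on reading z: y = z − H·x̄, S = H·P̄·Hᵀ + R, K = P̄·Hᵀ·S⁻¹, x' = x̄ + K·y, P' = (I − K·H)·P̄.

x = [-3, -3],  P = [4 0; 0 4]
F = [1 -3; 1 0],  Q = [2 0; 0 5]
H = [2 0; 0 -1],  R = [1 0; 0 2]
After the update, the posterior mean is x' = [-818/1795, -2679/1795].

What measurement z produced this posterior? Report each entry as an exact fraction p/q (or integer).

z = [-1, 1]

x̄ = F·x = [6, -3]
P̄ = F·P·Fᵀ + Q = [42 4; 4 9]
S = H·P̄·Hᵀ + R = [169 -8; -8 11]
K = P̄·Hᵀ·S⁻¹ = [892/1795 -4/1795; 16/1795 -1457/1795]
x' − x̄ = [-11588/1795, 2706/1795] = K·y
y = (KᵀK)⁻¹·Kᵀ·(x' − x̄) = [-13, -2]
z = y + H·x̄ = [-13, -2] + [12, 3] = [-1, 1]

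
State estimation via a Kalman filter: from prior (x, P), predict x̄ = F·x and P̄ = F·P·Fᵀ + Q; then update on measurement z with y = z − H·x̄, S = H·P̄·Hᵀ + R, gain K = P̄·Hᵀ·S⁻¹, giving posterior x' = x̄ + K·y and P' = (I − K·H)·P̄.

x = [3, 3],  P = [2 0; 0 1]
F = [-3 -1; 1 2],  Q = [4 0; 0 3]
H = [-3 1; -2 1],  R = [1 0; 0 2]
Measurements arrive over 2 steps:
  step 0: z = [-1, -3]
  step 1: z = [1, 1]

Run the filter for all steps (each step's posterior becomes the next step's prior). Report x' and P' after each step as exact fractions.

step 0: x̄ = F·x = [-12, 9]
step 0: P̄ = F·P·Fᵀ + Q = [23 -8; -8 9]
step 0: y = z − H·x̄ = [-46, -36]
step 0: S = H·P̄·Hᵀ + R = [265 187; 187 135]
step 0: K = P̄·Hᵀ·S⁻¹ = [-297/806 89/806; -110/403 227/403]
step 0: x' = x̄ + K·y = [393/403, 515/403]
step 0: P' = (I − K·H)·P̄ = [475/806 564/403; 564/403 1582/403]
step 1: x̄ = F·x = [-1694/403, 1423/403]
step 1: P̄ = F·P·Fᵀ + Q = [17431/806 -15649/806; -15649/806 20061/806]
step 1: y = z − H·x̄ = [-6102/403, -4408/403]
step 1: S = H·P̄·Hᵀ + R = [135820/403 101446/403; 101446/403 153993/806]
step 1: K = P̄·Hᵀ·S⁻¹ = [-265899/825676 19876/206419; -63007/412838 110351/206419]
step 1: x' = x̄ + K·y = [-157113/412838, -1138/206419]
step 1: P' = (I − K·H)·P̄ = [424907/825676 504411/412838; 504411/412838 725113/206419]

step 0: x' = [393/403, 515/403], P' = [475/806 564/403; 564/403 1582/403]
step 1: x' = [-157113/412838, -1138/206419], P' = [424907/825676 504411/412838; 504411/412838 725113/206419]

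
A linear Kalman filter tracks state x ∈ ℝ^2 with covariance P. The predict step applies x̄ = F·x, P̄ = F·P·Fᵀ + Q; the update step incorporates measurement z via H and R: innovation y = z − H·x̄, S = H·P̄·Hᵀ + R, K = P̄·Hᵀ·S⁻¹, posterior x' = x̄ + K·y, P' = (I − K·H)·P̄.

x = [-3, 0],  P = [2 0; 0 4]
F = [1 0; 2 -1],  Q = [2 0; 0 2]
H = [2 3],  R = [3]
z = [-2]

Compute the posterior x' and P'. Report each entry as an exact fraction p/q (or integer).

x' = [-139/193, -58/193]
P' = [372/193 -228/193; -228/193 202/193]

x̄ = F·x = [-3, -6]
P̄ = F·P·Fᵀ + Q = [4 4; 4 14]
y = z − H·x̄ = [22]
S = H·P̄·Hᵀ + R = [193]
K = P̄·Hᵀ·S⁻¹ = [20/193; 50/193]
x' = x̄ + K·y = [-139/193, -58/193]
P' = (I − K·H)·P̄ = [372/193 -228/193; -228/193 202/193]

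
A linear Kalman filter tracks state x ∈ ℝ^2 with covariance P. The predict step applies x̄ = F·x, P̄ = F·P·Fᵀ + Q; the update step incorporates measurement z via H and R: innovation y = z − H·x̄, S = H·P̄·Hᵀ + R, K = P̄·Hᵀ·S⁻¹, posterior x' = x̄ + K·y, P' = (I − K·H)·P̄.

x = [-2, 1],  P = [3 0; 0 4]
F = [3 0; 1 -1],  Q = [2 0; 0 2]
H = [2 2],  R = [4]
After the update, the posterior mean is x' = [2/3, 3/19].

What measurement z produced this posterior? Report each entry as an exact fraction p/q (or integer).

x̄ = F·x = [-6, -3]
P̄ = F·P·Fᵀ + Q = [29 9; 9 9]
S = H·P̄·Hᵀ + R = [228]
K = P̄·Hᵀ·S⁻¹ = [1/3; 3/19]
x' − x̄ = [20/3, 60/19] = K·y
y = (KᵀK)⁻¹·Kᵀ·(x' − x̄) = [20]
z = y + H·x̄ = [20] + [-18] = [2]

z = [2]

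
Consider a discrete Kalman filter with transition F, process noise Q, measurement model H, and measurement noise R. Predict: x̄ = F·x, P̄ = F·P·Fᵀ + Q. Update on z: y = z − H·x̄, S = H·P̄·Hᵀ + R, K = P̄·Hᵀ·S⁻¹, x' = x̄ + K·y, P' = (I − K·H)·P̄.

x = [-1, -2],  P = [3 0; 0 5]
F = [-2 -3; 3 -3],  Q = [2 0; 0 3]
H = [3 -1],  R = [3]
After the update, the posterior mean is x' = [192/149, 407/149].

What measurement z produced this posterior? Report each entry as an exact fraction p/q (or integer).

x̄ = F·x = [8, 3]
P̄ = F·P·Fᵀ + Q = [59 27; 27 75]
S = H·P̄·Hᵀ + R = [447]
K = P̄·Hᵀ·S⁻¹ = [50/149; 2/149]
x' − x̄ = [-1000/149, -40/149] = K·y
y = (KᵀK)⁻¹·Kᵀ·(x' − x̄) = [-20]
z = y + H·x̄ = [-20] + [21] = [1]

z = [1]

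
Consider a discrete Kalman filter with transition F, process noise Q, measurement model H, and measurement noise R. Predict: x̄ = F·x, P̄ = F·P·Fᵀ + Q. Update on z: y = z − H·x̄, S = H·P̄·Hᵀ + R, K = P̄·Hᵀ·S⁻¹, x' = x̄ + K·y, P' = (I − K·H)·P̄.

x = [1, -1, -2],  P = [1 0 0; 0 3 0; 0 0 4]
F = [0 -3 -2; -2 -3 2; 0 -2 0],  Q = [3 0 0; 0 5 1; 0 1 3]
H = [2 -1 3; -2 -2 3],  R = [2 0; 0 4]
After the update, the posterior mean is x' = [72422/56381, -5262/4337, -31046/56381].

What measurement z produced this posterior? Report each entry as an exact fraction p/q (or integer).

z = [2, -2]

x̄ = F·x = [7, -3, 2]
P̄ = F·P·Fᵀ + Q = [46 11 18; 11 52 19; 18 19 15]
S = H·P̄·Hᵀ + R = [431 -138; -138 175]
K = P̄·Hᵀ·S⁻¹ = [15345/56381 -7230/56381; -369/4337 -2001/4337; 6848/56381 -3943/56381]
x' − x̄ = [-322245/56381, 7749/4337, -143808/56381] = K·y
y = (KᵀK)⁻¹·Kᵀ·(x' − x̄) = [-21, 0]
z = y + H·x̄ = [-21, 0] + [23, -2] = [2, -2]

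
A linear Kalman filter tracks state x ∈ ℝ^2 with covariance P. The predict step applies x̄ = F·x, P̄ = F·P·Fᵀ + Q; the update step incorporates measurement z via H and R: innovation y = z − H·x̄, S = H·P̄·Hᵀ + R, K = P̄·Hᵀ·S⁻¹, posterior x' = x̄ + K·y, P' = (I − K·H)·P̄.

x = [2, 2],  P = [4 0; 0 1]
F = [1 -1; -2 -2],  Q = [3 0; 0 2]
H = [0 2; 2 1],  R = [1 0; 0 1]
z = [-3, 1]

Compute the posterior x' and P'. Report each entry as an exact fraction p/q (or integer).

x' = [2734/2359, -3650/2359]
P' = [708/2359 -286/2359; -286/2359 582/2359]

x̄ = F·x = [0, -8]
P̄ = F·P·Fᵀ + Q = [8 -6; -6 22]
y = z − H·x̄ = [13, 9]
S = H·P̄·Hᵀ + R = [89 20; 20 31]
K = P̄·Hᵀ·S⁻¹ = [-572/2359 1130/2359; 1164/2359 10/2359]
x' = x̄ + K·y = [2734/2359, -3650/2359]
P' = (I − K·H)·P̄ = [708/2359 -286/2359; -286/2359 582/2359]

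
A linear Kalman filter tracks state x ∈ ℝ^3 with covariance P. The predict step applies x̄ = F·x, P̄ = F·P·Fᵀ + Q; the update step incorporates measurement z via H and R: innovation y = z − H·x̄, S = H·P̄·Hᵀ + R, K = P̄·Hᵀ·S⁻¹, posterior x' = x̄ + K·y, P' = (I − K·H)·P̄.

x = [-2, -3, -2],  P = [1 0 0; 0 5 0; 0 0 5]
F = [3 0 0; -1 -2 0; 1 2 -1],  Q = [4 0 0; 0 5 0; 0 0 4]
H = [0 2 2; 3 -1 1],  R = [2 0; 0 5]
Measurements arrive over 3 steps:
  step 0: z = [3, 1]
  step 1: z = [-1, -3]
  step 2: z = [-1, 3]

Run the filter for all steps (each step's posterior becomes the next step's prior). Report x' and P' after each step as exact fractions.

step 0: x' = [-369/2464, 85/231, 719/616], P' = [12457/2464 549/77 -4407/616; 549/77 2624/231 -859/77; -4407/616 -859/77 1761/154]
step 1: x' = [-208987326/270635017, 15149030/270635017, -160632498/270635017], P' = [595172284/270635017 773514825/270635017 -781839042/270635017; 773514825/270635017 1347526217/270635017 -1298020733/270635017; -781839042/270635017 -1298020733/270635017 1377442448/270635017]
step 2: x' = [-429161713803/1079046476251, -4822444784589/2158092952502, 1967276781920/1079046476251], P' = [2362624709077/1079046476251 6119004786105/2158092952502 -3092245381536/1079046476251; 6119004786105/2158092952502 21273040792321/4316185905004 -5119683723416/1079046476251; -3092245381536/1079046476251 -5119683723416/1079046476251 5435113063312/1079046476251]

step 0: x̄ = F·x = [-6, 8, -6]
step 0: P̄ = F·P·Fᵀ + Q = [13 -3 3; -3 26 -21; 3 -21 30]
step 0: y = z − H·x̄ = [-1, 33]
step 0: S = H·P̄·Hᵀ + R = [58 8; 8 256]
step 0: K = P̄·Hᵀ·S⁻¹ = [-15/616 435/2464; 47/231 -52/231; 43/154 139/616]
step 0: x' = x̄ + K·y = [-369/2464, 85/231, 719/616]
step 0: P' = (I − K·H)·P̄ = [12457/2464 549/77 -4407/616; 549/77 2624/231 -859/77; -4407/616 -859/77 1761/154]
step 1: x̄ = F·x = [-1107/2464, -619/1056, -4295/7392]
step 1: P̄ = F·P·Fᵀ + Q = [121969/2464 -20397/352 195663/2464; -20397/352 88717/1056 -114553/1056; 195663/2464 -114553/1056 1133779/7392]
step 1: y = z − H·x̄ = [411/308, -12251/7392]
step 1: S = H·P̄·Hᵀ + R = [6448/77 82393/308; 82393/308 12780619/7392]
step 1: K = P̄·Hᵀ·S⁻¹ = [-8324217/270635017 46032597/270635017; 49505484/270635017 -65000495/270635017; 79421715/270635017 65989211/270635017]
step 1: x' = x̄ + K·y = [-208987326/270635017, 15149030/270635017, -160632498/270635017]
step 1: P' = (I − K·H)·P̄ = [595172284/270635017 773514825/270635017 -781839042/270635017; 773514825/270635017 1347526217/270635017 -1298020733/270635017; -781839042/270635017 -1298020733/270635017 1377442448/270635017]
step 2: x̄ = F·x = [-626961978/270635017, 178689266/270635017, -18056768/270635017]
step 2: P̄ = F·P·Fᵀ + Q = [6439090624/270635017 -6426605802/270635017 8772122928/270635017; -6426605802/270635017 10432511537/270635017 -12457216960/270635017; 8772122928/270635017 -12457216960/270635017 18295079984/270635017]
step 2: y = z − H·x̄ = [-591900013/270635017, 2889537019/270635017]
step 2: S = H·P̄·Hᵀ + R = [15793900438/270635017 29798239650/270635017; 29798239650/270635017 204139388522/270635017]
step 2: K = P̄·Hᵀ·S⁻¹ = [-65485976967/2158092952502 374450541057/2158092952502; 794305898657/4316185905004 -1007549393871/4316185905004; 315429339896/1079046476251 255612128424/1079046476251]
step 2: x' = x̄ + K·y = [-429161713803/1079046476251, -4822444784589/2158092952502, 1967276781920/1079046476251]
step 2: P' = (I − K·H)·P̄ = [2362624709077/1079046476251 6119004786105/2158092952502 -3092245381536/1079046476251; 6119004786105/2158092952502 21273040792321/4316185905004 -5119683723416/1079046476251; -3092245381536/1079046476251 -5119683723416/1079046476251 5435113063312/1079046476251]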